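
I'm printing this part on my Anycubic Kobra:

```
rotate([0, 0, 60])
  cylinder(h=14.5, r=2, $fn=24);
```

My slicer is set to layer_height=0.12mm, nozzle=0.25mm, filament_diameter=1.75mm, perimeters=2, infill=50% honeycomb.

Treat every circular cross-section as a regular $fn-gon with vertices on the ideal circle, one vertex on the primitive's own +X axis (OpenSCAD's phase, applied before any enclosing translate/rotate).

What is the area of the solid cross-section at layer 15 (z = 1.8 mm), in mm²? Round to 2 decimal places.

12.42 mm²

At z = 1.8 mm: the r=2 cylinder contributes a regular 24-gon of circumradius 2 (area = (24/2)·2.000²·sin(360°/24) = 12.42 mm²); (rotated 60° about Z; rotation is an isometry so areas/perimeters/island counts are preserved). Overall, the cross-section is a single solid region. Net area = 12.42 mm².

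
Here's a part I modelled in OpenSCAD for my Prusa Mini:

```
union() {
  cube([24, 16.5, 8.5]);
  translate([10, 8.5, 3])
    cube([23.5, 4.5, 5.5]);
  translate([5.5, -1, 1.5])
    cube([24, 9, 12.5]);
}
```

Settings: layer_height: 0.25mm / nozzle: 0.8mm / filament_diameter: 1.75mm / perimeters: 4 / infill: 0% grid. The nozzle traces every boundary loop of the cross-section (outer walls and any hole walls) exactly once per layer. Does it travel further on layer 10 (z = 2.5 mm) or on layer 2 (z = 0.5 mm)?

Layer 10 (z = 2.5): the cube is present — its section is the full 24×16.5 rectangle (perimeter 81.00 mm); the cube at (10, 8.5) is not intersected at this z (z outside [3, 8.5]); the 24×9 cube at (5.5, -1) contributes its full rectangle (perimeter 66.00 mm); Taking the union: the regions partially overlap (shared area 148.00 mm²), so the edge portions inside another operand are dropped and the merged outline is re-measured after clipping — boundary = 94.00 mm. So its perimeter = 94.00 mm. Layer 2 (z = 0.5): the cube is present — its section is the full 24×16.5 rectangle (perimeter 81.00 mm); the cube at (10, 8.5) does not reach this height (z outside [3, 8.5]); the cube at (5.5, -1) is not intersected at this z (z outside [1.5, 14]); Taking the union: only the 24×16.5 cube is present, so the union is just that shape — boundary = 81.00 mm. So its perimeter = 81.00 mm. Layer 10 is larger (94.00 vs 81.00 mm).

layer 10 (z = 2.5 mm)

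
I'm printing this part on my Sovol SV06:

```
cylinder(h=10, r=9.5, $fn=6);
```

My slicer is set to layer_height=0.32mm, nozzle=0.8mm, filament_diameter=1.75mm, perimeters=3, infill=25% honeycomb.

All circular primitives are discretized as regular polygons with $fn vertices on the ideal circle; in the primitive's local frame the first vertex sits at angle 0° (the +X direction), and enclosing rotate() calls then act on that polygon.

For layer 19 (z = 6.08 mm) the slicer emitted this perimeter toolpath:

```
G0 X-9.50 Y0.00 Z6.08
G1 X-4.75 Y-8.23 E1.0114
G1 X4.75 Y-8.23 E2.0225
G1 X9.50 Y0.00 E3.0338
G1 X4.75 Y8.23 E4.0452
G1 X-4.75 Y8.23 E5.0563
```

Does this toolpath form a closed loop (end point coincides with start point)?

no

Start point (G0): (-9.50, 0.00). End point (last G1): the path does not return to the start — open.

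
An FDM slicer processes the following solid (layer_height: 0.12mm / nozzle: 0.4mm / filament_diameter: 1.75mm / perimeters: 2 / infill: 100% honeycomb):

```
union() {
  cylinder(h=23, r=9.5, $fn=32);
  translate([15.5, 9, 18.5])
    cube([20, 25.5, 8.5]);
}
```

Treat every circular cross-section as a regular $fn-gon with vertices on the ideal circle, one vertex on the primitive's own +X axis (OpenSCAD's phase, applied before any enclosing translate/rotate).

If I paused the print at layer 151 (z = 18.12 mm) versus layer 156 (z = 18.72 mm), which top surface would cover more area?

layer 156 (z = 18.72 mm)

Layer 151 (z = 18.12): the r=9.5 cylinder gives a regular 32-gon of circumradius 9.5 (constant along its height) (area = (32/2)·9.500²·sin(360°/32) = 281.71 mm²); the cube at (15.5, 9) is not intersected at this z (z outside [18.5, 27]); Combining (union): only the r=9.5 cylinder is present, so the union is just that shape — area = 281.71 mm². So its area = 281.71 mm². Layer 156 (z = 18.72): the r=9.5 cylinder gives a regular 32-gon of circumradius 9.5 (constant along its height) (area = (32/2)·9.500²·sin(360°/32) = 281.71 mm²); the cube at (15.5, 9) is present — its section is the full 20×25.5 rectangle (area 510.00 mm²); Taking the union: the 2 present regions are separate (no shared area or edge), so areas and boundary lengths simply add and each stays a separate island — area = 791.71 mm². So its area = 791.71 mm². Layer 156 is larger (791.71 vs 281.71 mm²).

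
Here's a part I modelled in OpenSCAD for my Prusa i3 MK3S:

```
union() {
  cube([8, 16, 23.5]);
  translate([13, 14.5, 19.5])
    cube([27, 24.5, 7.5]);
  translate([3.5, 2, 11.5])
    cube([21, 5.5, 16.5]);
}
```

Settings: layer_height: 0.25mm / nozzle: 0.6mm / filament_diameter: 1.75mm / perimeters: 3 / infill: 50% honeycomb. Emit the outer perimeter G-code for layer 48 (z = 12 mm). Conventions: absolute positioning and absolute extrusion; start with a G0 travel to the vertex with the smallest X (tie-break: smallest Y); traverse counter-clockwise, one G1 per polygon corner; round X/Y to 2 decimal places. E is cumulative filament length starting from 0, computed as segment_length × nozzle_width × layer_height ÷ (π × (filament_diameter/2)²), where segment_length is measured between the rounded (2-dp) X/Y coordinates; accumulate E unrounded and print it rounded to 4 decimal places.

At z = 12 mm: the cube is present — its section is the full 8×16 rectangle; the cube at (13, 14.5) is not intersected at this z (z outside [19.5, 27]); the cube at (3.5, 2) is present — its section is the full 21×5.5 rectangle; Taking the union: the regions partially overlap (shared area 24.75 mm²), so overlapping operands fuse into one piece — 1 connected region. The outline is a single polygon with 8 vertices. Extrusion per mm of travel: 0.6 × 0.25 / (π × 0.875²) = 0.062363. Accumulating E over each segment gives final E = 5.0514.

G0 X0.00 Y0.00 Z12.00
G1 X8.00 Y0.00 E0.4989
G1 X8.00 Y2.00 E0.6236
G1 X24.50 Y2.00 E1.6526
G1 X24.50 Y7.50 E1.9956
G1 X8.00 Y7.50 E3.0246
G1 X8.00 Y16.00 E3.5547
G1 X0.00 Y16.00 E4.0536
G1 X0.00 Y0.00 E5.0514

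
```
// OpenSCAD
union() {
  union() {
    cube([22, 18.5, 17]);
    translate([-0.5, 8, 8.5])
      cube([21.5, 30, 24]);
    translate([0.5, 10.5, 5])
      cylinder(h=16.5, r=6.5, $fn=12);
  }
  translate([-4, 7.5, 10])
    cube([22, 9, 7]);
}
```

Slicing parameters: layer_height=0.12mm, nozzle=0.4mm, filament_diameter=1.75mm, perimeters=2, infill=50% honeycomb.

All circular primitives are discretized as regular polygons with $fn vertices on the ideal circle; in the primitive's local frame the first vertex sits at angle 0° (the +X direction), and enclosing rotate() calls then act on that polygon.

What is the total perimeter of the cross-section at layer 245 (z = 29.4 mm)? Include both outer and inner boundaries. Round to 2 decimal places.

At z = 29.4 mm: the cube does not reach this height (z outside [0, 17]); the 21.5×30 cube at (-0.5, 8) contributes its full rectangle (perimeter 103.00 mm); the cylinder at (0.5, 10.5) is not intersected at this z (z outside [5, 21.5]); Taking the union: only the 21.5×30 cube at (-0.5, 8) is present, so the union is just that shape — boundary = 103.00 mm; the cube at (-4, 7.5) is absent (z outside [10, 17]); Combining (union): only the result so far is present, so the union is just that shape — boundary = 103.00 mm. Overall, the cross-section is a single solid region. Total boundary length (outer) = 103.00 mm.

103.00 mm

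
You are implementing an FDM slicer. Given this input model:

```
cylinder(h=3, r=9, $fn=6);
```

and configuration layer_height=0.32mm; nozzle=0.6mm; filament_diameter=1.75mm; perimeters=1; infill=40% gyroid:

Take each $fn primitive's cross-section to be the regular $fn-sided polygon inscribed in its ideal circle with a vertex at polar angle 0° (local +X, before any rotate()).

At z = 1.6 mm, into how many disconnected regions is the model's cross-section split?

1

At z = 1.6 mm: the r=9 cylinder contributes a regular 6-gon of circumradius 9. The result has 1 disconnected region.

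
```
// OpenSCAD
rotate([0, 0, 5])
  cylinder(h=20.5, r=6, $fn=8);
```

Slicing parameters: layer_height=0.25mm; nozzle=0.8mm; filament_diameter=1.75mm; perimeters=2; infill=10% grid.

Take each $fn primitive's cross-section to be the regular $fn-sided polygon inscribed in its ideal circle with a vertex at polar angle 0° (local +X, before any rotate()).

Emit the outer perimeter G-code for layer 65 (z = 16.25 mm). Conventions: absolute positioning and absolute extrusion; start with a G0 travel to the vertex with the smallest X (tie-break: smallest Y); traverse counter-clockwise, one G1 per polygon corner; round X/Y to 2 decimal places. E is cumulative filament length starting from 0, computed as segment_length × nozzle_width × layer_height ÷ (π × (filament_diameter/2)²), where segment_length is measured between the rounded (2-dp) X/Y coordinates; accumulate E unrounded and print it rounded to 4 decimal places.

G0 X-5.98 Y-0.52 Z16.25
G1 X-3.86 Y-4.60 E0.3823
G1 X0.52 Y-5.98 E0.7642
G1 X4.60 Y-3.86 E1.1465
G1 X5.98 Y0.52 E1.5283
G1 X3.86 Y4.60 E1.9106
G1 X-0.52 Y5.98 E2.2925
G1 X-4.60 Y3.86 E2.6748
G1 X-5.98 Y-0.52 E3.0567

At z = 16.25 mm: the r=6 cylinder contributes a regular 8-gon of circumradius 6; (rotated 5° about Z; rotation is an isometry so areas/perimeters/island counts are preserved). The outline is a single polygon with 8 vertices. Extrusion per mm of travel: 0.8 × 0.25 / (π × 0.875²) = 0.083150. Accumulating E over each segment gives final E = 3.0567.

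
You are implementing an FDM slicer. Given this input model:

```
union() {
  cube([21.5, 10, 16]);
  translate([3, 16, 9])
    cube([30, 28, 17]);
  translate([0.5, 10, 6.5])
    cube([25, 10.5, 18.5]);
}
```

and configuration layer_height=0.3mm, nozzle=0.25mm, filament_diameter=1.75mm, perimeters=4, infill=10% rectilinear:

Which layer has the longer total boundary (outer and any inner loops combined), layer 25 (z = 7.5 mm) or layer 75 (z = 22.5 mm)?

Layer 25 (z = 7.5): the cube (footprint 21.5×10) is included at this height (perimeter 63.00 mm); the cube at (3, 16) is not intersected at this z (z outside [9, 26]); the cube at (0.5, 10) is present — its section is the full 25×10.5 rectangle (perimeter 71.00 mm); Merging all regions: the 2 present regions share edge segments without overlapping in area, so areas simply add but the touching pieces fuse into one outline (the shared edge portions become interior and drop out of the boundary) — boundary = 92.00 mm. So its perimeter = 92.00 mm. Layer 75 (z = 22.5): the cube is absent (z outside [0, 16]); the cube at (3, 16) is present — its section is the full 30×28 rectangle (perimeter 116.00 mm); the cube at (0.5, 10) is present — its section is the full 25×10.5 rectangle (perimeter 71.00 mm); Combining (union): the regions partially overlap (shared area 101.25 mm²), so the edge portions inside another operand are dropped and the merged outline is re-measured after clipping — boundary = 133.00 mm. So its perimeter = 133.00 mm. Layer 75 is larger (133.00 vs 92.00 mm).

layer 75 (z = 22.5 mm)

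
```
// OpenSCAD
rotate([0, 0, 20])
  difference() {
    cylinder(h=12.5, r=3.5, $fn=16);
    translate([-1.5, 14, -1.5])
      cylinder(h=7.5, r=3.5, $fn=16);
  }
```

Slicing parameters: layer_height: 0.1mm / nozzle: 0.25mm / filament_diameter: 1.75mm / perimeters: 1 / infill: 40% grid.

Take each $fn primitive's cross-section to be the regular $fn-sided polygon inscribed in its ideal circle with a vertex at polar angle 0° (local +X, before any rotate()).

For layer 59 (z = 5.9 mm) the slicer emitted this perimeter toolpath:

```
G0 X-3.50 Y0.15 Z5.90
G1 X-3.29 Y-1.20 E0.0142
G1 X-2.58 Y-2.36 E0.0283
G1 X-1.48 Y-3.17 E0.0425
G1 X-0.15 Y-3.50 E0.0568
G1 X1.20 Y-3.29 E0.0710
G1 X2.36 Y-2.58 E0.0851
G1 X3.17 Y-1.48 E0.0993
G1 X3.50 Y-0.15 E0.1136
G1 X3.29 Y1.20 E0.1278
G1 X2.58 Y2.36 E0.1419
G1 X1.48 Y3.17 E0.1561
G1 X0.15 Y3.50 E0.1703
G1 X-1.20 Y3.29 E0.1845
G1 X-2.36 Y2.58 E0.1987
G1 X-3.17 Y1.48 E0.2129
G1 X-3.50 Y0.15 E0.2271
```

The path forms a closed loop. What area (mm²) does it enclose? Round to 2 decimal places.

37.50 mm²

Apply the shoelace formula to the sequence of (X, Y) vertices; enclosed area = 37.50 mm².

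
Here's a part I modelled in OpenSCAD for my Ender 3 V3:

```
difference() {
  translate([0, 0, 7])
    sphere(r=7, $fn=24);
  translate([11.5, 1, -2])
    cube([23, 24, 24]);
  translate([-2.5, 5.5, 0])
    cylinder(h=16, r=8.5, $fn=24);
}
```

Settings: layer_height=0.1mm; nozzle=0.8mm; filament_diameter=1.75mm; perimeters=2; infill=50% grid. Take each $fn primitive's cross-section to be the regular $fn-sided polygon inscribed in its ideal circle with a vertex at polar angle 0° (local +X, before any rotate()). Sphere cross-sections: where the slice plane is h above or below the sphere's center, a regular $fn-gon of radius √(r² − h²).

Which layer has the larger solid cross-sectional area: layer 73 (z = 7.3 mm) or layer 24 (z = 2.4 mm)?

Layer 73 (z = 7.3): the r=7 sphere slices to a regular 24-gon of circumradius 6.994 (√(r²−h²) with h=0.3 from center) (area = (24/2)·6.994²·sin(360°/24) = 151.91 mm²); the 23×24 cube at (11.5, 1) contributes its full rectangle (area 552.00 mm²); the r=8.5 cylinder at (-2.5, 5.5) gives a regular 24-gon of circumradius 8.5 (constant along its height) (area = (24/2)·8.500²·sin(360°/24) = 224.40 mm²); Taking the first minus the rest: starting from the r=7 sphere (151.91 mm²), the 23×24 cube at (11.5, 1) misses the remaining region (no effect); the r=8.5 cylinder at (-2.5, 5.5) partially overlaps it — only the 94.43 mm² overlap (of its 224.40 mm²) is removed, clipping the outline — area = 57.47 mm². So its area = 57.47 mm². Layer 24 (z = 2.4): the r=7 sphere contributes a regular 24-gon of circumradius √(7²−4.6²) = 5.276 (area = (24/2)·5.276²·sin(360°/24) = 86.47 mm²); the cube at (11.5, 1) (footprint 23×24) is included at this height (area 552.00 mm²); the r=8.5 cylinder at (-2.5, 5.5) contributes a regular 24-gon of circumradius 8.5 (area = (24/2)·8.500²·sin(360°/24) = 224.40 mm²); Taking the first minus the rest: starting from the r=7 sphere (86.47 mm²), the 23×24 cube at (11.5, 1) misses the remaining region (no effect); the r=8.5 cylinder at (-2.5, 5.5) partially overlaps it — only the 62.43 mm² overlap (of its 224.40 mm²) is removed, clipping the outline — area = 24.04 mm². So its area = 24.04 mm². Layer 73 is larger (57.47 vs 24.04 mm²).

layer 73 (z = 7.3 mm)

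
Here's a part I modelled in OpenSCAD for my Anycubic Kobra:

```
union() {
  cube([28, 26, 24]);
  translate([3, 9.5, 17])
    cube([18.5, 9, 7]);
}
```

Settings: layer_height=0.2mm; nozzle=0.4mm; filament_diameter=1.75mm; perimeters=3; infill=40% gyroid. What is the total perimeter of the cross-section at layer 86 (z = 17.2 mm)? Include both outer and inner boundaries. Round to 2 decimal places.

108.00 mm

At z = 17.2 mm: the cube is present — its section is the full 28×26 rectangle (perimeter 108.00 mm); the cube at (3, 9.5) is present — its section is the full 18.5×9 rectangle (perimeter 55.00 mm); Combining (union): the 18.5×9 cube at (3, 9.5) lies entirely inside the 28×26 cube, so the union is just the 28×26 cube — boundary = 108.00 mm. Overall, the cross-section is a single solid region. Total boundary length (outer) = 108.00 mm.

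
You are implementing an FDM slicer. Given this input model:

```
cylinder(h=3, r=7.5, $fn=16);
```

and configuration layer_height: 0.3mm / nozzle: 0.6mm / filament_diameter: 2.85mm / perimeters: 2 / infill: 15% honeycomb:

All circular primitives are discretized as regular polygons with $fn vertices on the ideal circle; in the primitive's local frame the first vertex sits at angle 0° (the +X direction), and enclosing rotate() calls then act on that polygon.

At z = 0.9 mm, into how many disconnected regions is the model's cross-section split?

1

At z = 0.9 mm: the r=7.5 cylinder contributes a regular 16-gon of circumradius 7.5. The result has 1 disconnected region.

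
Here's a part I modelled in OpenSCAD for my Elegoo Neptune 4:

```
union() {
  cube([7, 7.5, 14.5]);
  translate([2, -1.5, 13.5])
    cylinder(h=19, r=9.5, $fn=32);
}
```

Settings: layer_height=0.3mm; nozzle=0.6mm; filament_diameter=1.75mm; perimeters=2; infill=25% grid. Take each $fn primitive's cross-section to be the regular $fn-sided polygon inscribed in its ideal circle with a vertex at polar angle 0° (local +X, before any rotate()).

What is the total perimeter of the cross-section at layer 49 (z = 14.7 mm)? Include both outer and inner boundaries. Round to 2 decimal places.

59.59 mm

At z = 14.7 mm: the cube does not reach this height (z outside [0, 14.5]); the cylinder at (2, -1.5): section is a regular 32-gon, circumradius r=9.5 (perimeter = 2·32·9.500·sin(180°/32) = 59.59 mm); Merging all regions: only the r=9.5 cylinder at (2, -1.5) is present, so the union is just that shape — boundary = 59.59 mm. Overall, the cross-section is a single solid region. Total boundary length (outer) = 59.59 mm.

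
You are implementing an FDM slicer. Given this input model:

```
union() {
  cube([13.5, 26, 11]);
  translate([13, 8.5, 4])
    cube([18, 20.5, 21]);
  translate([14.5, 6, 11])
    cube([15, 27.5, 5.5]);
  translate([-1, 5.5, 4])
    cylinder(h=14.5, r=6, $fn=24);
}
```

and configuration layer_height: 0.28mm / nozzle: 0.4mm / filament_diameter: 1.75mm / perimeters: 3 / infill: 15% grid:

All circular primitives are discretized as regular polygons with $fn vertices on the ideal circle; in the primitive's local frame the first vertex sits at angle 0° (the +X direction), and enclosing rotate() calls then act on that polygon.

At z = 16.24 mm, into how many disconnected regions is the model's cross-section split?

At z = 16.24 mm: the cube does not reach this height (z outside [0, 11]); the 18×20.5 cube at (13, 8.5) contributes its full rectangle; the 15×27.5 cube at (14.5, 6) contributes its full rectangle; the cylinder at (-1, 5.5): section is a regular 24-gon, circumradius r=6; Merging all regions: the regions partially overlap (shared area 307.50 mm²), so overlapping operands fuse into one piece — 2 connected regions. The result has 2 disconnected regions.

2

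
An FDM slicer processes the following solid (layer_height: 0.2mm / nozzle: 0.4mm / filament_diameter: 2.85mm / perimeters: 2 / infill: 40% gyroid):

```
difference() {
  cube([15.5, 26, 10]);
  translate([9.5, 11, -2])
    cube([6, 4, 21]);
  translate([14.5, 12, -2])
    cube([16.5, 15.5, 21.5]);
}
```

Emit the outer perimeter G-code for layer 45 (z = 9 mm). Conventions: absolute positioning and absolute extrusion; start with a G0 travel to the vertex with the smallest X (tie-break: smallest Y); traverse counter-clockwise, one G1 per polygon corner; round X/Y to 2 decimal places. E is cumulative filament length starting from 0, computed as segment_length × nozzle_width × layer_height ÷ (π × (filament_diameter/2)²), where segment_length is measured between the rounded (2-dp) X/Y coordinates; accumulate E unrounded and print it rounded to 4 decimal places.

At z = 9 mm: the 15.5×26 cube contributes its full rectangle; the cube at (9.5, 11) (footprint 6×4) is included at this height; the 16.5×15.5 cube at (14.5, 12) contributes its full rectangle; After the difference (first − rest): starting from the 15.5×26 cube, the 6×4 cube at (9.5, 11) lies inside it touching the edge (removes its full 24.00 mm²); the 16.5×15.5 cube at (14.5, 12) partially overlaps it — only the 11.00 mm² overlap (of its 255.75 mm²) is removed, clipping the outline — 1 connected region. The outline is a single polygon with 8 vertices. Extrusion per mm of travel: 0.4 × 0.2 / (π × 1.425²) = 0.012540. Accumulating E over each segment gives final E = 1.1663.

G0 X0.00 Y0.00 Z9.00
G1 X15.50 Y0.00 E0.1944
G1 X15.50 Y11.00 E0.3323
G1 X9.50 Y11.00 E0.4076
G1 X9.50 Y15.00 E0.4577
G1 X14.50 Y15.00 E0.5204
G1 X14.50 Y26.00 E0.6584
G1 X0.00 Y26.00 E0.8402
G1 X0.00 Y0.00 E1.1663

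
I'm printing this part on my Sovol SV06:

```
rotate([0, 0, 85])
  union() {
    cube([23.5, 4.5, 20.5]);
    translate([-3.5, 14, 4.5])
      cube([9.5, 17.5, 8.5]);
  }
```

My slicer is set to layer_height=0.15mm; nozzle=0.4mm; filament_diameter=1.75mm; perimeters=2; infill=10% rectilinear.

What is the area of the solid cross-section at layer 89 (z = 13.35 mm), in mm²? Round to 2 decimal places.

105.75 mm²

At z = 13.35 mm: the cube is present — its section is the full 23.5×4.5 rectangle (area 105.75 mm²); the cube at (-3.5, 14) is absent (z outside [4.5, 13]); Taking the union: only the 23.5×4.5 cube is present, so the union is just that shape — area = 105.75 mm²; (rotated 85° about Z; rotation is an isometry so areas/perimeters/island counts are preserved). Overall, the cross-section is a single solid region. Net area = 105.75 mm².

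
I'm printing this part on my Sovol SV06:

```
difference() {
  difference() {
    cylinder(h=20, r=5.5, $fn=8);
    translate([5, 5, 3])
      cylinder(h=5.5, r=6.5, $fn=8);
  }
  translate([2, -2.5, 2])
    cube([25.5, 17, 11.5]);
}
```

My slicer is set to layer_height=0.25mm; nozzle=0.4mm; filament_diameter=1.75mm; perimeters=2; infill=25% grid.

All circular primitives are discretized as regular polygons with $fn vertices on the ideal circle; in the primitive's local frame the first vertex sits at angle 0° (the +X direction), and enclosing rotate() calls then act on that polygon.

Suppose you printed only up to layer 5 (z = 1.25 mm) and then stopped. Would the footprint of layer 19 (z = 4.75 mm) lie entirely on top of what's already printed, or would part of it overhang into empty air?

Compare the two slices. At z = 1.25: the r=5.5 cylinder gives a regular 8-gon of circumradius 5.5 (constant along its height) (area = (8/2)·5.500²·sin(360°/8) = 85.56 mm²); the cylinder at (5, 5) is absent (z outside [3, 8.5]); After the difference (first − rest): none of the subtracted shapes is present at this height, so the r=5.5 cylinder is unchanged — area = 85.56 mm²; the cube at (2, -2.5) is absent (z outside [2, 13.5]); After the difference (first − rest): none of the subtracted shapes is present at this height, so the result so far is unchanged — area = 85.56 mm². At z = 4.75: the r=5.5 cylinder contributes a regular 8-gon of circumradius 5.5 (area = (8/2)·5.500²·sin(360°/8) = 85.56 mm²); the r=6.5 cylinder at (5, 5) contributes a regular 8-gon of circumradius 6.5 (area = (8/2)·6.500²·sin(360°/8) = 119.50 mm²); Subtracting the remaining from the first: starting from the r=5.5 cylinder (85.56 mm²), the r=6.5 cylinder at (5, 5) partially overlaps it — only the 26.84 mm² overlap (of its 119.50 mm²) is removed, clipping the outline — area = 58.72 mm²; the cube at (2, -2.5) is present — its section is the full 25.5×17 rectangle (area 433.50 mm²); Subtracting the remaining from the first: starting from the result so far (58.72 mm²), the 25.5×17 cube at (2, -2.5) partially overlaps it — only the 4.53 mm² overlap (of its 433.50 mm²) is removed, clipping the outline — area = 54.19 mm². Checking containment: the cross-section at z = 4.75 is a subset of the cross-section at z = 1.25.

entirely on top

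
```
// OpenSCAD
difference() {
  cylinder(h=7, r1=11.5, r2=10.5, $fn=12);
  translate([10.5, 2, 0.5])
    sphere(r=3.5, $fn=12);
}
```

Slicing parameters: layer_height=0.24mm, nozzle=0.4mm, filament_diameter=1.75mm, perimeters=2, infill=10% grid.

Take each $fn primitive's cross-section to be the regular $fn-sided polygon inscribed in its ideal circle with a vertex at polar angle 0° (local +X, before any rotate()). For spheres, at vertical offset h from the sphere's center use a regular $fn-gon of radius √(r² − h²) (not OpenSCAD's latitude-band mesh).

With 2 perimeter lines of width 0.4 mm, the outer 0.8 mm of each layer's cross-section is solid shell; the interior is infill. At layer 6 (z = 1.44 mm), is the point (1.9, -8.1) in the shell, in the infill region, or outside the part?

At z = 1.44 mm: the cone: at t=0.206 of its height the radius interpolates to r₁+(r₂−r₁)t = 11.294, giving a regular 12-gon of that circumradius; the sphere at (10.5, 2): section is a regular 12-gon, circumradius = √(r²−h²) = √(3.5²−0.94²) = 3.371; Subtracting the remaining from the first: starting from the cone, the r=3.5 sphere at (10.5, 2) partially overlaps it — only the 18.31 mm² overlap (of its 34.10 mm²) is removed, clipping the outline — 1 connected region. Overall, the cross-section is a single solid region. The nearest boundary edge runs (5.65, -9.78)→(-0.00, -11.29); distance from the point to it = 2.59 mm. The point is inside the cross-section and 2.59 mm from the nearest boundary — more than the 0.8 mm shell width (2 × 0.4), so it's in the infill interior.

infill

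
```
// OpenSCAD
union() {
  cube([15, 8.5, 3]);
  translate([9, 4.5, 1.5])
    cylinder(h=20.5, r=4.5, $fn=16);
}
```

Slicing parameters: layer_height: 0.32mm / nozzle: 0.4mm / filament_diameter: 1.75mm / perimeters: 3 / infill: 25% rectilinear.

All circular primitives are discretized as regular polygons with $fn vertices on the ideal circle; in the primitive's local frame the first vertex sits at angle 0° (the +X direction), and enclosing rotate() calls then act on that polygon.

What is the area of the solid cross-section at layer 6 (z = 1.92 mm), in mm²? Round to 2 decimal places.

At z = 1.92 mm: the cube (footprint 15×8.5) is included at this height (area 127.50 mm²); the r=4.5 cylinder at (9, 4.5) gives a regular 16-gon of circumradius 4.5 (constant along its height) (area = (16/2)·4.500²·sin(360°/16) = 61.99 mm²); Merging all regions: the regions partially overlap — summed areas 189.49 mm² minus the doubly-counted overlap 60.83 mm² gives 128.67 mm² — area = 128.67 mm². Overall, the cross-section is a single solid region. Net area = 128.67 mm².

128.67 mm²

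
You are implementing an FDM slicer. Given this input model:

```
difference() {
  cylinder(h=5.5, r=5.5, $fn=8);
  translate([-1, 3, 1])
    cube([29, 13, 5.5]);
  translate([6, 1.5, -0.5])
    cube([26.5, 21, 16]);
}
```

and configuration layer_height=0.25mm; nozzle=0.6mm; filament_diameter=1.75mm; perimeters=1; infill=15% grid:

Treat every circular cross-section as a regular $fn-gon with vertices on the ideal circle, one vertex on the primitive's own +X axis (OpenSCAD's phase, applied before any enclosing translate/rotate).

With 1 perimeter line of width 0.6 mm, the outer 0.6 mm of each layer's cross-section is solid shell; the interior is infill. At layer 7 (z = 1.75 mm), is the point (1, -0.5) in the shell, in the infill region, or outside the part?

infill

At z = 1.75 mm: the r=5.5 cylinder contributes a regular 8-gon of circumradius 5.5; the cube at (-1, 3) (footprint 29×13) is included at this height; the cube at (6, 1.5) (footprint 26.5×21) is included at this height; Taking the first minus the rest: starting from the r=5.5 cylinder, the 29×13 cube at (-1, 3) partially overlaps it — only the 9.05 mm² overlap (of its 377.00 mm²) is removed, clipping the outline; the 26.5×21 cube at (6, 1.5) misses the remaining region (no effect) — 1 connected region. Overall, the cross-section is a single solid region. The nearest boundary edge runs (-1.00, 3.00)→(4.26, 3.00); distance from the point to it = 3.50 mm. The point is inside the cross-section and 3.50 mm from the nearest boundary — more than the 0.6 mm shell width (1 × 0.6), so it's in the infill interior.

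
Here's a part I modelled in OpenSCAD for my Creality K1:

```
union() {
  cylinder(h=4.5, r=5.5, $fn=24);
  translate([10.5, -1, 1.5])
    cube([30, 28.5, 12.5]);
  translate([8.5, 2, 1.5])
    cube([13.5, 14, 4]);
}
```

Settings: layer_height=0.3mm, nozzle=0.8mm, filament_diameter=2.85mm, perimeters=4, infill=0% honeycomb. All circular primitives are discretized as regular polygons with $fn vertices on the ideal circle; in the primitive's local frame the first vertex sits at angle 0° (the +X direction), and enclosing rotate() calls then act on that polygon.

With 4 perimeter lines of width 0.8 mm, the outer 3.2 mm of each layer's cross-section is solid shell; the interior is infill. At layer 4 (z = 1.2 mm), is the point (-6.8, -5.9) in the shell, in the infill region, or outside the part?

At z = 1.2 mm: the r=5.5 cylinder contributes a regular 24-gon of circumradius 5.5; the cube at (10.5, -1) is absent (z outside [1.5, 14]); the cube at (8.5, 2) is not intersected at this z (z outside [1.5, 5.5]); Combining (union): only the r=5.5 cylinder is present, so the union is just that shape — 1 connected region. Overall, the cross-section is a single solid region. The nearest boundary edge runs (-4.76, -2.75)→(-3.89, -3.89); distance from the point to it = 3.53 mm. The point is not inside any of the regions above, so it lies outside the cross-section (3.53 mm from the nearest boundary).

outside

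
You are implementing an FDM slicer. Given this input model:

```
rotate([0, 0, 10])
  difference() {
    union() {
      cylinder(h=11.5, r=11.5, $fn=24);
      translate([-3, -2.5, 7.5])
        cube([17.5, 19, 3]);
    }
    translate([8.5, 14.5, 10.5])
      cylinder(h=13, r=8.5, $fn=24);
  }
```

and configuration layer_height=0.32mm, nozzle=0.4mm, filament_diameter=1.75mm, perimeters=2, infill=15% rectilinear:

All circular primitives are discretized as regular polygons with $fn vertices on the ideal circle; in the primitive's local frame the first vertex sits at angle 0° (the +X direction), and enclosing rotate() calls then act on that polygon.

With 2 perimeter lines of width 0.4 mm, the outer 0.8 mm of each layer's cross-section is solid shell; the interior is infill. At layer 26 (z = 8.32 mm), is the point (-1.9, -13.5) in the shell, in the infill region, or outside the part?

outside

At z = 8.32 mm: the r=11.5 cylinder contributes a regular 24-gon of circumradius 11.5; the 17.5×19 cube at (-3, -2.5) contributes its full rectangle; Taking the union: the regions partially overlap (shared area 172.43 mm²), so overlapping operands fuse into one piece — 1 connected region; the cylinder at (8.5, 14.5) is absent (z outside [10.5, 23.5]); Subtracting the remaining from the first: none of the subtracted shapes is present at this height, so that combined region is unchanged — 1 connected region; (whole slice rotated 10° about Z — lengths, areas and connectivity unchanged). Overall, the cross-section is a single solid region. Undo the 10° rotation: the query point maps to (-4.215, -12.965) in the un-rotated model frame. The nearest boundary edge runs (-2.98, -11.11)→(-5.75, -9.96); distance from the point to it = 2.19 mm. The point is not inside any of the regions above, so it lies outside the cross-section (2.19 mm from the nearest boundary).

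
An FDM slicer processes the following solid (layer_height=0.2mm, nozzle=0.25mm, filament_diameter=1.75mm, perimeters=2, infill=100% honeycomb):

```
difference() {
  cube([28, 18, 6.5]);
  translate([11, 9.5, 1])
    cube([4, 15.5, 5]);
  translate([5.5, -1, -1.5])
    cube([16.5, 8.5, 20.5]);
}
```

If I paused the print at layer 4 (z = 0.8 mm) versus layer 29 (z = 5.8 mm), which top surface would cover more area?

Layer 4 (z = 0.8): the cube is present — its section is the full 28×18 rectangle (area 504.00 mm²); the cube at (11, 9.5) does not reach this height (z outside [1, 6]); the cube at (5.5, -1) (footprint 16.5×8.5) is included at this height (area 140.25 mm²); Subtracting the remaining from the first: starting from the 28×18 cube (504.00 mm²), the 16.5×8.5 cube at (5.5, -1) partially overlaps it — only the 123.75 mm² overlap (of its 140.25 mm²) is removed, clipping the outline — area = 380.25 mm². So its area = 380.25 mm². Layer 29 (z = 5.8): the 28×18 cube contributes its full rectangle (area 504.00 mm²); the 4×15.5 cube at (11, 9.5) contributes its full rectangle (area 62.00 mm²); the cube at (5.5, -1) (footprint 16.5×8.5) is included at this height (area 140.25 mm²); Subtracting the remaining from the first: starting from the 28×18 cube (504.00 mm²), the 4×15.5 cube at (11, 9.5) partially overlaps it — only the 34.00 mm² overlap (of its 62.00 mm²) is removed, clipping the outline; the 16.5×8.5 cube at (5.5, -1) partially overlaps it — only the 123.75 mm² overlap (of its 140.25 mm²) is removed, clipping the outline — area = 346.25 mm². So its area = 346.25 mm². Layer 4 is larger (380.25 vs 346.25 mm²).

layer 4 (z = 0.8 mm)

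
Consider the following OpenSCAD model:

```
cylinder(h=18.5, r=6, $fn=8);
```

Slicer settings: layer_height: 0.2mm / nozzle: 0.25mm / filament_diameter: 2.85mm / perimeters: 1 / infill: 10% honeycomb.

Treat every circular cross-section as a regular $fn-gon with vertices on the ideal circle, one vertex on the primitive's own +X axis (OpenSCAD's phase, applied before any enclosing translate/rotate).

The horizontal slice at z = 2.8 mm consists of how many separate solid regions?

At z = 2.8 mm: the cylinder: section is a regular 8-gon, circumradius r=6. The result has 1 disconnected region.

1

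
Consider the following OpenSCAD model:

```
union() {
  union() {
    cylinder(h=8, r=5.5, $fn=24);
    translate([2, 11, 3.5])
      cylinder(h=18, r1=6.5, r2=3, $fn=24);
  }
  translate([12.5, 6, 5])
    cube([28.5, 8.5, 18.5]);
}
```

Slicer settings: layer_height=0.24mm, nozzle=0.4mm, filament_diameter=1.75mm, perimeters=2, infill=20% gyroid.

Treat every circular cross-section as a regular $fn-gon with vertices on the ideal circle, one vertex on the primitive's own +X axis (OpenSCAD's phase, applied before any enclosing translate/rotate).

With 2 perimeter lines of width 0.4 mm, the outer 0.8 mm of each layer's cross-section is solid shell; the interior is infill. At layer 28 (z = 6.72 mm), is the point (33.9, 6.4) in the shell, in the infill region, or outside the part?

shell

At z = 6.72 mm: the cylinder: section is a regular 24-gon, circumradius r=5.5; the cone at (2, 11) contributes a regular 24-gon of circumradius 5.874 (interpolated between r1=6.5 and r2=3 at t=0.179); Merging all regions: the regions partially overlap (shared area 0.15 mm²), so overlapping operands fuse into one piece — 1 connected region; the 28.5×8.5 cube at (12.5, 6) contributes its full rectangle; Combining (union): the 2 present regions are separate (no shared area or edge), so areas and boundary lengths simply add and each stays a separate island — 2 connected regions. Overall, the cross-section has 2 separate islands. The nearest boundary edge runs (41.00, 6.00)→(12.50, 6.00); distance from the point to it = 0.40 mm. (Shell/infill is judged within the island containing the point — the largest one.) The point is inside the cross-section, 0.40 mm from the nearest boundary — within the 0.8 mm shell band (2 × 0.4).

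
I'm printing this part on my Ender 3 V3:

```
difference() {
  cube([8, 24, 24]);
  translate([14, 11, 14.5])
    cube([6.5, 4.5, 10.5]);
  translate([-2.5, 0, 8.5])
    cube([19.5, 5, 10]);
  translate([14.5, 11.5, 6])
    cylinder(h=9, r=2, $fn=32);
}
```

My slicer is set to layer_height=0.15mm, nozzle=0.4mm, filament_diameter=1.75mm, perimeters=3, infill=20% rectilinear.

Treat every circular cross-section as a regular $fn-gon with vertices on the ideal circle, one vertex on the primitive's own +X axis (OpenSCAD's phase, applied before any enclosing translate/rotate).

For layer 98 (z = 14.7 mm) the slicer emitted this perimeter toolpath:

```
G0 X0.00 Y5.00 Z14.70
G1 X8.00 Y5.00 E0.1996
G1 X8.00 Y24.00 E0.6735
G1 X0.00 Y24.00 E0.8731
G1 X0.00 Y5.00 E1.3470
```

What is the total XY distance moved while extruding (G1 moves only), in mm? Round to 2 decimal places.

Sum the Euclidean lengths of each G1 segment: total = 54.00 mm.

54.00 mm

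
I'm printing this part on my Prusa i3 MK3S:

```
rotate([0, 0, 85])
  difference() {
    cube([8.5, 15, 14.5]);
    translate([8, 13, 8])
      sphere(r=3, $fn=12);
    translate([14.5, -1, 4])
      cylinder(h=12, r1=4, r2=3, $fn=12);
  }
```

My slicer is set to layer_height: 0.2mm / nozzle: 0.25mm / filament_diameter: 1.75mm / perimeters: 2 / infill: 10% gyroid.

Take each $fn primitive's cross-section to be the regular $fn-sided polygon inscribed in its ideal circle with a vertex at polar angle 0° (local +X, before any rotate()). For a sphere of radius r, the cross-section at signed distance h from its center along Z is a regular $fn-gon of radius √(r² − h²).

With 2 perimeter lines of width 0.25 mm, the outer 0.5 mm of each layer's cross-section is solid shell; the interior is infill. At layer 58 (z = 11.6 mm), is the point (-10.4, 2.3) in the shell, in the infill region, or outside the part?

infill

At z = 11.6 mm: the cube is present — its section is the full 8.5×15 rectangle; the sphere at (8, 13) is absent (|z−center|=3.600 > r=3); the cone at (14.5, -1): at t=0.633 of its height the radius interpolates to r₁+(r₂−r₁)t = 3.367, giving a regular 12-gon of that circumradius; Taking the first minus the rest: starting from the 8.5×15 cube, the cone at (14.5, -1) misses the remaining region (no effect) — 1 connected region; (whole slice rotated 85° about Z — lengths, areas and connectivity unchanged). Overall, the cross-section is a single solid region. Undo the 85° rotation: the query point maps to (1.385, 10.561) in the un-rotated model frame. The nearest boundary edge runs (0.00, 0.00)→(0.00, 15.00); distance from the point to it = 1.38 mm. The point is inside the cross-section and 1.38 mm from the nearest boundary — more than the 0.5 mm shell width (2 × 0.25), so it's in the infill interior.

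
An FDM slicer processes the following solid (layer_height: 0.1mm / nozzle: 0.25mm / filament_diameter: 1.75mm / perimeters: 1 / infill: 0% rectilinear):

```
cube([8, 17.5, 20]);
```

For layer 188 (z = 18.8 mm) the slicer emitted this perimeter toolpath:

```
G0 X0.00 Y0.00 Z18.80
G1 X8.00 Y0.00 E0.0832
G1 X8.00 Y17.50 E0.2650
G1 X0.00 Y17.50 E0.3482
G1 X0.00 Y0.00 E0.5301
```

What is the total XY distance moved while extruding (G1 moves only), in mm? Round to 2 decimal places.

51.00 mm

Sum the Euclidean lengths of each G1 segment: total = 51.00 mm.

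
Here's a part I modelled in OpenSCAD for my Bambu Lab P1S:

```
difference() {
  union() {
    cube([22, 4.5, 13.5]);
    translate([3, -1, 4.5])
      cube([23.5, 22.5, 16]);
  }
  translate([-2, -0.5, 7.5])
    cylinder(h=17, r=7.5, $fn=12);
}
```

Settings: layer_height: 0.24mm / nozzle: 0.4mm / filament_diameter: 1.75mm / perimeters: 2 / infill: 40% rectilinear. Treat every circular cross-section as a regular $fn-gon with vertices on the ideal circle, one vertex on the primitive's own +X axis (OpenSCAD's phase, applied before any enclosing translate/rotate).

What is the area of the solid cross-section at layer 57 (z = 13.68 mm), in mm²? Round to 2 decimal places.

518.92 mm²

At z = 13.68 mm: the cube is absent (z outside [0, 13.5]); the cube at (3, -1) is present — its section is the full 23.5×22.5 rectangle (area 528.75 mm²); Merging all regions: only the 23.5×22.5 cube at (3, -1) is present, so the union is just that shape — area = 528.75 mm²; the cylinder at (-2, -0.5): section is a regular 12-gon, circumradius r=7.5 (area = (12/2)·7.500²·sin(360°/12) = 168.75 mm²); Taking the first minus the rest: starting from the result so far (528.75 mm²), the r=7.5 cylinder at (-2, -0.5) partially overlaps it — only the 9.83 mm² overlap (of its 168.75 mm²) is removed, clipping the outline — area = 518.92 mm². Overall, the cross-section is a single solid region. Net area = 518.92 mm².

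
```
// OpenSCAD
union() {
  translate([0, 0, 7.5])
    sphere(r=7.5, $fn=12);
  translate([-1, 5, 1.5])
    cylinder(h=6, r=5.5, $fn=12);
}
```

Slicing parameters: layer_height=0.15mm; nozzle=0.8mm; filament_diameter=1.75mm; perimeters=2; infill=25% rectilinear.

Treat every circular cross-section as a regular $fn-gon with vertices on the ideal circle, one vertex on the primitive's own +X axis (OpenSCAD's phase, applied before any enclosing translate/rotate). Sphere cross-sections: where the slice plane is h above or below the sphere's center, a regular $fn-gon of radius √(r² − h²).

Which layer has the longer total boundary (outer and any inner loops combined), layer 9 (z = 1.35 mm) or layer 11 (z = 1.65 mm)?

layer 11 (z = 1.65 mm)

Layer 9 (z = 1.35): the r=7.5 sphere slices to a regular 12-gon of circumradius 4.293 (√(r²−h²) with h=6.15 from center) (perimeter = 2·12·4.293·sin(180°/12) = 26.66 mm); the cylinder at (-1, 5) is not intersected at this z (z outside [1.5, 7.5]); Merging all regions: only the r=7.5 sphere is present, so the union is just that shape — boundary = 26.66 mm. So its perimeter = 26.66 mm. Layer 11 (z = 1.65): the r=7.5 sphere contributes a regular 12-gon of circumradius √(7.5²−5.85²) = 4.693 (perimeter = 2·12·4.693·sin(180°/12) = 29.15 mm); the r=5.5 cylinder at (-1, 5) gives a regular 12-gon of circumradius 5.5 (constant along its height) (perimeter = 2·12·5.500·sin(180°/12) = 34.16 mm); Taking the union: the regions partially overlap (shared area 29.27 mm²), so the edge portions inside another operand are dropped and the merged outline is re-measured after clipping — boundary = 42.59 mm. So its perimeter = 42.59 mm. Layer 11 is larger (42.59 vs 26.66 mm).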